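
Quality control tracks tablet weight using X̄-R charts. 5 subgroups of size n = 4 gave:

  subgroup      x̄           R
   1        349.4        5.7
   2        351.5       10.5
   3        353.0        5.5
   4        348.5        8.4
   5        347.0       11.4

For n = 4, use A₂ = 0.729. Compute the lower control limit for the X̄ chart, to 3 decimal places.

X̄̄ = (349.4 + 351.5 + 353.0 + 348.5 + 347.0) / 5 = 1749.4000 / 5 = 349.8800
R̄ = (5.7 + 10.5 + 5.5 + 8.4 + 11.4) / 5 = 41.5000 / 5 = 8.3000
LCL = X̄̄ − A₂·R̄ = 349.8800 − 0.729 × 8.3000 = 343.8293

343.829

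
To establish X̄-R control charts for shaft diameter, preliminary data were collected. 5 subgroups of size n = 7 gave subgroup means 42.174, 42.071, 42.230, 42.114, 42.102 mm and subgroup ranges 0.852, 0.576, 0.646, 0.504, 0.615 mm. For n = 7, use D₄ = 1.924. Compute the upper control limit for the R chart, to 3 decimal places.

1.229

R̄ = (0.852 + 0.576 + 0.646 + 0.504 + 0.615) / 5 = 3.1930 / 5 = 0.6386
UCL_R = D₄·R̄ = 1.924 × 0.6386 = 1.2287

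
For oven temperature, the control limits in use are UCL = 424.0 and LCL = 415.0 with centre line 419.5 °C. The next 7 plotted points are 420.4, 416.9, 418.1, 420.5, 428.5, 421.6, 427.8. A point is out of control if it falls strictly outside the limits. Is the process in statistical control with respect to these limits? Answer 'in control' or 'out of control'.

out of control

Compare each point to [415.0, 424.0]: sample 5 = 428.5 > UCL; sample 7 = 427.8 > UCL.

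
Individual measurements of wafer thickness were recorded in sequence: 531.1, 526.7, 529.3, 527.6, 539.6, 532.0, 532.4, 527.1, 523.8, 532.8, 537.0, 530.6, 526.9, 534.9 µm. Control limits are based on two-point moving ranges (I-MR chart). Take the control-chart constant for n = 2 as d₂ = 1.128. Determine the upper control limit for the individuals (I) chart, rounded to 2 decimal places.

X̄ = (531.1 + 526.7 + 529.3 + 527.6 + 539.6 + 532.0 + 532.4 + 527.1 + 523.8 + 532.8 + 537.0 + 530.6 + 526.9 + 534.9) / 14 = 530.8429
Moving ranges: 4.4, 2.6, 1.7, 12.0, 7.6, 0.4, 5.3, 3.3, 9.0, 4.2, 6.4, 3.7, 8.0; M̄R̄ = 68.6000 / 13 = 5.2769
UCL = X̄ + 3·M̄R̄/d₂ = 530.8429 + 3 × 5.2769 / 1.128 = 544.8772

544.88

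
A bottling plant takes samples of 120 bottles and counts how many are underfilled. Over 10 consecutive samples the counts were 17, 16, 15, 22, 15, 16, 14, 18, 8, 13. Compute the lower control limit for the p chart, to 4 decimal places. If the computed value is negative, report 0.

p̄ = Σdᵢ / (k·n) = 154 / (10 × 120) = 0.12833
LCL = p̄ − 3·√(p̄(1−p̄)/n) = 0.12833 − 3 × 0.03053 = 0.03674

0.0367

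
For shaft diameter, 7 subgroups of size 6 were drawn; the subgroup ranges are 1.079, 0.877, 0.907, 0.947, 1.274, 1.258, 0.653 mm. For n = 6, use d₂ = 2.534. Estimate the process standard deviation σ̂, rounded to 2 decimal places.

0.39

R̄ = (1.079 + 0.877 + 0.907 + 0.947 + 1.274 + 1.258 + 0.653) / 7 = 0.9993
σ̂ = R̄ / d₂ = 0.9993 / 2.534 = 0.3944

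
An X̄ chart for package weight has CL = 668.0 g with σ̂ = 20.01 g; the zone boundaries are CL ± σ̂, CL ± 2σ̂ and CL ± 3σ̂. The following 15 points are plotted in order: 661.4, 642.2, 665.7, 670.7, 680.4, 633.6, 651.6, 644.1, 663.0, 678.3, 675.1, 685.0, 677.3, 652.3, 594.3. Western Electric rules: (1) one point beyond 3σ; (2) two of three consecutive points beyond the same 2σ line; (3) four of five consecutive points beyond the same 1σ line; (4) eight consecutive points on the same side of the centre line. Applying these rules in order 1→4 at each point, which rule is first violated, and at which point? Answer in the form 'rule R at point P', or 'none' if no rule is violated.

Zone of each point (C = within 1σ̂, B = 1σ̂–2σ̂, A = 2σ̂–3σ̂, * = beyond 3σ̂; sign = side of CL): 1:-C, 2:-B, 3:-C, 4:+C, 5:+C, 6:-B, 7:-C, 8:-B, 9:-C, 10:+C, 11:+C, 12:+C, 13:+C, 14:-C, 15:-*
Rule 1 (one point beyond the 3σ limits) is satisfied at point 15.

rule 1 at point 15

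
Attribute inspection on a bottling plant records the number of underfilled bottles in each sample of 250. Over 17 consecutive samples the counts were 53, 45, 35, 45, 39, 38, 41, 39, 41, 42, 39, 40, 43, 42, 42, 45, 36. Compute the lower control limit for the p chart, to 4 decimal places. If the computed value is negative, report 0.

p̄ = Σdᵢ / (k·n) = 705 / (17 × 250) = 0.16588
LCL = p̄ − 3·√(p̄(1−p̄)/n) = 0.16588 − 3 × 0.02353 = 0.09531

0.0953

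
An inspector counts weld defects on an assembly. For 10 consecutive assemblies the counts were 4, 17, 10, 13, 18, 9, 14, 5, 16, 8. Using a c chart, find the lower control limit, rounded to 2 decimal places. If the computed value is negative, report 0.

1.27

c̄ = (4 + 17 + 10 + 13 + 18 + 9 + 14 + 5 + 16 + 8) / 10 = 114 / 10 = 11.4000
LCL = c̄ − 3√c̄ = 11.4000 − 3 × 3.3764 = 1.2708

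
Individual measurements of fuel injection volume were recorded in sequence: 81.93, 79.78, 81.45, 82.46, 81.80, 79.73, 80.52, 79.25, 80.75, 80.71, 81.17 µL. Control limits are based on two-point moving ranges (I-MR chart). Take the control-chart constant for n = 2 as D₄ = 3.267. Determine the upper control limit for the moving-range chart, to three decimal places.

3.796

Moving ranges: 2.15, 1.67, 1.01, 0.66, 2.07, 0.79, 1.27, 1.50, 0.04, 0.46; M̄R̄ = 11.6200 / 10 = 1.1620
UCL_MR = D₄·M̄R̄ = 3.267 × 1.1620 = 3.7963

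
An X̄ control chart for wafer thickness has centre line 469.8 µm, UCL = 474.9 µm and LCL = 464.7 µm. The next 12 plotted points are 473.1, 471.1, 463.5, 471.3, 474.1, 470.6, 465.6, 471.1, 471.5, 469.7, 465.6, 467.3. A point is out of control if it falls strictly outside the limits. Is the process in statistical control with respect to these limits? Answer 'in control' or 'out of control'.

out of control

Compare each point to [464.7, 474.9]: sample 3 = 463.5 < LCL.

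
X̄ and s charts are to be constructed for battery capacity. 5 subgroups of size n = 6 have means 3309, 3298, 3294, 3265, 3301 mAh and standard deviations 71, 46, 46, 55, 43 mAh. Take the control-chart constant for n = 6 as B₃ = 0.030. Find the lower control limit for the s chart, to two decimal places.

s̄ = (71 + 46 + 46 + 55 + 43) / 5 = 52.2000
LCL_s = B₃·s̄ = 0.030 × 52.2000 = 1.5660

1.57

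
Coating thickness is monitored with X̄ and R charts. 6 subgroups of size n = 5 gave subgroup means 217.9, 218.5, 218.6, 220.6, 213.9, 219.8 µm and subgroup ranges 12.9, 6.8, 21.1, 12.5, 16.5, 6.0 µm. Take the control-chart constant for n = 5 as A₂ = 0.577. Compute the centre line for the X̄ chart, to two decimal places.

X̄̄ = (217.9 + 218.5 + 218.6 + 220.6 + 213.9 + 219.8) / 6 = 1309.3000 / 6 = 218.2167
CL = X̄̄ = 218.2167

218.22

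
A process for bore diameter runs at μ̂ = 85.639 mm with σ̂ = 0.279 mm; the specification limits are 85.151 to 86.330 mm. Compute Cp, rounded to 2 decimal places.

Cp = (USL − LSL) / (6σ̂) = (86.330 − 85.151) / (6 × 0.279) = 1.1790 / 1.6740 = 0.7043

0.70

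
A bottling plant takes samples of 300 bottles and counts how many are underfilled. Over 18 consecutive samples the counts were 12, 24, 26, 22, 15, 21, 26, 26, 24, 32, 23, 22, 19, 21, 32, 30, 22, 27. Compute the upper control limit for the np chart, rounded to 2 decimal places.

p̄ = Σdᵢ / (k·n) = 424 / (18 × 300) = 0.07852
UCL = np̄ + 3·√(np̄(1−p̄)) = 23.5556 + 3 × √(23.5556×0.92148) = 23.5556 + 3 × 4.6590 = 37.5325

37.53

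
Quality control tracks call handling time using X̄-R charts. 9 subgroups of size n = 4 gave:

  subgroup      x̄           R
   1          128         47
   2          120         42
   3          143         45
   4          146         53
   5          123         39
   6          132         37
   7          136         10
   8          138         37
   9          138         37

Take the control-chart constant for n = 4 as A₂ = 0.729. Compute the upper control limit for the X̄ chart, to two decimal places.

X̄̄ = (128 + 120 + 143 + 146 + 123 + 132 + 136 + 138 + 138) / 9 = 1204.0000 / 9 = 133.7778
R̄ = (47 + 42 + 45 + 53 + 39 + 37 + 10 + 37 + 37) / 9 = 347.0000 / 9 = 38.5556
UCL = X̄̄ + A₂·R̄ = 133.7778 + 0.729 × 38.5556 = 161.8848

161.88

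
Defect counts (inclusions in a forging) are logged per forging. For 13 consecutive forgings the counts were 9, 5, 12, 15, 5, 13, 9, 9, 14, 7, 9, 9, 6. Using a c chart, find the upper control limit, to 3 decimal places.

18.575

c̄ = (9 + 5 + 12 + 15 + 5 + 13 + 9 + 9 + 14 + 7 + 9 + 9 + 6) / 13 = 122 / 13 = 9.3846
UCL = c̄ + 3√c̄ = 9.3846 + 3 × √9.3846 = 9.3846 + 3 × 3.0634 = 18.5749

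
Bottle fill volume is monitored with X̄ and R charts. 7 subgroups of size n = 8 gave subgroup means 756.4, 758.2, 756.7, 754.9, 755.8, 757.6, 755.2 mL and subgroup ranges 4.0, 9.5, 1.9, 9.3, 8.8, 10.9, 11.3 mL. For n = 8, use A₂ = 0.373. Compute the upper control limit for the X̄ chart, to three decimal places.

759.368

X̄̄ = (756.4 + 758.2 + 756.7 + 754.9 + 755.8 + 757.6 + 755.2) / 7 = 5294.8000 / 7 = 756.4000
R̄ = (4.0 + 9.5 + 1.9 + 9.3 + 8.8 + 10.9 + 11.3) / 7 = 55.7000 / 7 = 7.9571
UCL = X̄̄ + A₂·R̄ = 756.4000 + 0.373 × 7.9571 = 759.3680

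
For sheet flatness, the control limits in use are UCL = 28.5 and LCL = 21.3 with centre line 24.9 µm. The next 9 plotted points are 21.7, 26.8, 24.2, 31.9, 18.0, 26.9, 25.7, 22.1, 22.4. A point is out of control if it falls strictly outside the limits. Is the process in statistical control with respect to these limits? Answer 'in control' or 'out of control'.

out of control

Compare each point to [21.3, 28.5]: sample 4 = 31.9 > UCL; sample 5 = 18.0 < LCL.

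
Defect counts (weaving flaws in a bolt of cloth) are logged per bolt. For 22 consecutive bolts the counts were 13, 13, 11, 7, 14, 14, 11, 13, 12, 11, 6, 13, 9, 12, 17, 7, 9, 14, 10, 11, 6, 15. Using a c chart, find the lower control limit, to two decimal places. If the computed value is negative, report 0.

c̄ = (13 + 13 + 11 + 7 + 14 + 14 + 11 + 13 + 12 + 11 + 6 + 13 + 9 + 12 + 17 + 7 + 9 + 14 + 10 + 11 + 6 + 15) / 22 = 248 / 22 = 11.2727
LCL = c̄ − 3√c̄ = 11.2727 − 3 × 3.3575 = 1.2003

1.20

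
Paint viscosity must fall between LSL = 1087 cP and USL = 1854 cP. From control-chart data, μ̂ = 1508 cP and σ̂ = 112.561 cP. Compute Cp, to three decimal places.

1.136

Cp = (USL − LSL) / (6σ̂) = (1854 − 1087) / (6 × 112.561) = 767.0000 / 675.3660 = 1.1357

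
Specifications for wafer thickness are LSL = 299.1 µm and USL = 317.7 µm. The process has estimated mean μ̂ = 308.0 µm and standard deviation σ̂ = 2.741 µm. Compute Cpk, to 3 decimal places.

1.082

Cpu = (USL − μ̂) / (3σ̂) = (317.7 − 308.0) / (3 × 2.741) = 1.1796; Cpl = (μ̂ − LSL) / (3σ̂) = (308.0 − 299.1) / (3 × 2.741) = 1.0823; Cpk = min(Cpu, Cpl) = 1.0823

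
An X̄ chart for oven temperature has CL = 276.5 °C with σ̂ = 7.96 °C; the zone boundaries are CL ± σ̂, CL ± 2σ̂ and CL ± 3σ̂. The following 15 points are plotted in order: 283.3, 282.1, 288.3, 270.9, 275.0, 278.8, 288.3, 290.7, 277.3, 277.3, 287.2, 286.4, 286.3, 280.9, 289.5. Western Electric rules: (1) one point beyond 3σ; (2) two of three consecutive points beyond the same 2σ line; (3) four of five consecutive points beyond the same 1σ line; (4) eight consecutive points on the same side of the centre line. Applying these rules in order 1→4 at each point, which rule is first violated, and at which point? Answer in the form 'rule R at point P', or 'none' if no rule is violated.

Zone of each point (C = within 1σ̂, B = 1σ̂–2σ̂, A = 2σ̂–3σ̂, * = beyond 3σ̂; sign = side of CL): 1:+C, 2:+C, 3:+B, 4:-C, 5:-C, 6:+C, 7:+B, 8:+B, 9:+C, 10:+C, 11:+B, 12:+B, 13:+B, 14:+C, 15:+B
Rule 4 (eight consecutive points on the same side of the centre line) is satisfied at point 13.

rule 4 at point 13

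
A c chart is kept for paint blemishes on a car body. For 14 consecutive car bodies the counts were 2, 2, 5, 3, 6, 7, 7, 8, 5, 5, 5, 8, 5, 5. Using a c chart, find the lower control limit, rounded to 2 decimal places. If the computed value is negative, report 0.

0.00

c̄ = (2 + 2 + 5 + 3 + 6 + 7 + 7 + 8 + 5 + 5 + 5 + 8 + 5 + 5) / 14 = 73 / 14 = 5.2143
LCL = c̄ − 3√c̄ = 5.2143 − 3 × 2.2835 = -1.6362 → 0 (cannot be negative)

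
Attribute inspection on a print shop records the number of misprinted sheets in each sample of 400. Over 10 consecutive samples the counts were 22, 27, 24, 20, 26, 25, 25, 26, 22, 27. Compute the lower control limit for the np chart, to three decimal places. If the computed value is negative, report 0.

10.040

p̄ = Σdᵢ / (k·n) = 244 / (10 × 400) = 0.06100
LCL = np̄ − 3·√(np̄(1−p̄)) = 24.4000 − 3 × 4.7866 = 10.0402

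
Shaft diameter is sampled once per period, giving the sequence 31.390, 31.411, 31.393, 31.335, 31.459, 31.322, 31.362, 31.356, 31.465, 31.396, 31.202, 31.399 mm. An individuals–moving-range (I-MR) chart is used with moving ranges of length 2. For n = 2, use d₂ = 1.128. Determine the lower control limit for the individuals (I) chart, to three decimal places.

X̄ = (31.390 + 31.411 + 31.393 + 31.335 + 31.459 + 31.322 + 31.362 + 31.356 + 31.465 + 31.396 + 31.202 + 31.399) / 12 = 31.3742
Moving ranges: 0.021, 0.018, 0.058, 0.124, 0.137, 0.040, 0.006, 0.109, 0.069, 0.194, 0.197; M̄R̄ = 0.9730 / 11 = 0.0885
LCL = X̄ − 3·M̄R̄/d₂ = 31.3742 − 3 × 0.0885 / 1.128 = 31.1389

31.139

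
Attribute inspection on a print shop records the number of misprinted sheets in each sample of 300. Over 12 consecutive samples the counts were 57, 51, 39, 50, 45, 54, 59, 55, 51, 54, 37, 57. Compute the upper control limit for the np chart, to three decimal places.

p̄ = Σdᵢ / (k·n) = 609 / (12 × 300) = 0.16917
UCL = np̄ + 3·√(np̄(1−p̄)) = 50.7500 + 3 × √(50.7500×0.83083) = 50.7500 + 3 × 6.4934 = 70.2303

70.230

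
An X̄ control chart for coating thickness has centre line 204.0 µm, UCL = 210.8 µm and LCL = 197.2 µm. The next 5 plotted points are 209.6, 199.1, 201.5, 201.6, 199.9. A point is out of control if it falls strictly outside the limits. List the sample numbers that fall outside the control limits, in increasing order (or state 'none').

All 5 points lie within [197.2, 210.8].

none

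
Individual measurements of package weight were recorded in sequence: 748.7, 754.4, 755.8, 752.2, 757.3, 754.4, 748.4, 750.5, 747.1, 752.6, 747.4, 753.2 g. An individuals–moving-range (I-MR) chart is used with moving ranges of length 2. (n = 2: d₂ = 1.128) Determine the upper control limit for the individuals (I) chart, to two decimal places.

763.12

X̄ = (748.7 + 754.4 + 755.8 + 752.2 + 757.3 + 754.4 + 748.4 + 750.5 + 747.1 + 752.6 + 747.4 + 753.2) / 12 = 751.8333
Moving ranges: 5.7, 1.4, 3.6, 5.1, 2.9, 6.0, 2.1, 3.4, 5.5, 5.2, 5.8; M̄R̄ = 46.7000 / 11 = 4.2455
UCL = X̄ + 3·M̄R̄/d₂ = 751.8333 + 3 × 4.2455 / 1.128 = 763.1244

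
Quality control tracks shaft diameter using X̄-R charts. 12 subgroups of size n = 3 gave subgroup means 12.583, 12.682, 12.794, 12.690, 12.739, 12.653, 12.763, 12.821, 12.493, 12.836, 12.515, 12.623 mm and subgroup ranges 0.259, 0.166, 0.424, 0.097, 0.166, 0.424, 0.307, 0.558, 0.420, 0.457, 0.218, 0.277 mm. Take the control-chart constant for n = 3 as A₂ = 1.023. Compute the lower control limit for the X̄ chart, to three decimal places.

12.361

X̄̄ = (12.583 + 12.682 + 12.794 + 12.690 + 12.739 + 12.653 + 12.763 + 12.821 + 12.493 + 12.836 + 12.515 + 12.623) / 12 = 152.1920 / 12 = 12.6827
R̄ = (0.259 + 0.166 + 0.424 + 0.097 + 0.166 + 0.424 + 0.307 + 0.558 + 0.420 + 0.457 + 0.218 + 0.277) / 12 = 3.7730 / 12 = 0.3144
LCL = X̄̄ − A₂·R̄ = 12.6827 − 1.023 × 0.3144 = 12.3610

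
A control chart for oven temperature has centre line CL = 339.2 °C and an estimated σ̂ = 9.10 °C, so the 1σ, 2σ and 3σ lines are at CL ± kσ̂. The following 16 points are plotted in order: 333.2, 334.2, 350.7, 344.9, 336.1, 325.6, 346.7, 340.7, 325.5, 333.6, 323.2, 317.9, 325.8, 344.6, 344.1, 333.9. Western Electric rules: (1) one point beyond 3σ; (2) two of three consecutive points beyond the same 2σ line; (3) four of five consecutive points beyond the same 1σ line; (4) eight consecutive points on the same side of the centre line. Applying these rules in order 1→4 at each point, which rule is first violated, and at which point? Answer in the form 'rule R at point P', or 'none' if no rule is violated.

rule 3 at point 13

Zone of each point (C = within 1σ̂, B = 1σ̂–2σ̂, A = 2σ̂–3σ̂, * = beyond 3σ̂; sign = side of CL): 1:-C, 2:-C, 3:+B, 4:+C, 5:-C, 6:-B, 7:+C, 8:+C, 9:-B, 10:-C, 11:-B, 12:-A, 13:-B, 14:+C, 15:+C, 16:-C
Rule 3 (four of five consecutive points beyond the same 1σ limit) is satisfied at point 13.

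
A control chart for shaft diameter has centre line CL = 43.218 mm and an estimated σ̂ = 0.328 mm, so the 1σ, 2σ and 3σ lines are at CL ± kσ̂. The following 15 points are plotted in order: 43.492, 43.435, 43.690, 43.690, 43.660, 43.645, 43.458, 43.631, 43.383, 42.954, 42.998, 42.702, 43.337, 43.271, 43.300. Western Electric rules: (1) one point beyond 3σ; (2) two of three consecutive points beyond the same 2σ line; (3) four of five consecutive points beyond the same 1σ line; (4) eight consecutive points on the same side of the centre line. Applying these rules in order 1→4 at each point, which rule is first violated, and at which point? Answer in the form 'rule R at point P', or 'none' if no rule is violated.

Zone of each point (C = within 1σ̂, B = 1σ̂–2σ̂, A = 2σ̂–3σ̂, * = beyond 3σ̂; sign = side of CL): 1:+C, 2:+C, 3:+B, 4:+B, 5:+B, 6:+B, 7:+C, 8:+B, 9:+C, 10:-C, 11:-C, 12:-B, 13:+C, 14:+C, 15:+C
Rule 3 (four of five consecutive points beyond the same 1σ limit) is satisfied at point 6.

rule 3 at point 6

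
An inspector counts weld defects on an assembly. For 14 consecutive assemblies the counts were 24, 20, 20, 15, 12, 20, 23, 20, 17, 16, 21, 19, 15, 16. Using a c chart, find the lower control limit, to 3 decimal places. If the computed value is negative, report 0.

c̄ = (24 + 20 + 20 + 15 + 12 + 20 + 23 + 20 + 17 + 16 + 21 + 19 + 15 + 16) / 14 = 258 / 14 = 18.4286
LCL = c̄ − 3√c̄ = 18.4286 − 3 × 4.2929 = 5.5500

5.550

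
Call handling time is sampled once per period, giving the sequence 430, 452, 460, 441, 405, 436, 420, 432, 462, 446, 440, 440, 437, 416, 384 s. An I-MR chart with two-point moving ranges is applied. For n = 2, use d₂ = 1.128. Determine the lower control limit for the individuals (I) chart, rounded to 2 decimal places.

X̄ = (430 + 452 + 460 + 441 + 405 + 436 + 420 + 432 + 462 + 446 + 440 + 440 + 437 + 416 + 384) / 15 = 433.4000
Moving ranges: 22, 8, 19, 36, 31, 16, 12, 30, 16, 6, 0, 3, 21, 32; M̄R̄ = 252.0000 / 14 = 18.0000
LCL = X̄ − 3·M̄R̄/d₂ = 433.4000 − 3 × 18.0000 / 1.128 = 385.5277

385.53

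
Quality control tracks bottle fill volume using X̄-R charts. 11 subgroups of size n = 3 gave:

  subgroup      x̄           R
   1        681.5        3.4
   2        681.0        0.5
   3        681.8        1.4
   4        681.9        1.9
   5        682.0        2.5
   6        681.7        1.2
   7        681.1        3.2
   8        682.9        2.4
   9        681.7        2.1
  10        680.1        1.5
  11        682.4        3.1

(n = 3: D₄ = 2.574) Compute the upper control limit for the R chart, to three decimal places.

R̄ = (3.4 + 0.5 + 1.4 + 1.9 + 2.5 + 1.2 + 3.2 + 2.4 + 2.1 + 1.5 + 3.1) / 11 = 23.2000 / 11 = 2.1091
UCL_R = D₄·R̄ = 2.574 × 2.1091 = 5.4288

5.429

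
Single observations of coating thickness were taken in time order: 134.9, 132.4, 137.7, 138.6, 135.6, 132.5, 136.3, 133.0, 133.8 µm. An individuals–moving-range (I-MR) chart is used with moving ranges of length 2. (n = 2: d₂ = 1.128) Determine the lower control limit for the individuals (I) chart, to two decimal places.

127.43

X̄ = (134.9 + 132.4 + 137.7 + 138.6 + 135.6 + 132.5 + 136.3 + 133.0 + 133.8) / 9 = 134.9778
Moving ranges: 2.5, 5.3, 0.9, 3.0, 3.1, 3.8, 3.3, 0.8; M̄R̄ = 22.7000 / 8 = 2.8375
LCL = X̄ − 3·M̄R̄/d₂ = 134.9778 − 3 × 2.8375 / 1.128 = 127.4312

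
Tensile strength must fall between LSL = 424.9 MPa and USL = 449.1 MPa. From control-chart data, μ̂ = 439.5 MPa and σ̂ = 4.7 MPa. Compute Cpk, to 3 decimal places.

0.681

Cpu = (USL − μ̂) / (3σ̂) = (449.1 − 439.5) / (3 × 4.7) = 0.6809; Cpl = (μ̂ − LSL) / (3σ̂) = (439.5 − 424.9) / (3 × 4.7) = 1.0355; Cpk = min(Cpu, Cpl) = 0.6809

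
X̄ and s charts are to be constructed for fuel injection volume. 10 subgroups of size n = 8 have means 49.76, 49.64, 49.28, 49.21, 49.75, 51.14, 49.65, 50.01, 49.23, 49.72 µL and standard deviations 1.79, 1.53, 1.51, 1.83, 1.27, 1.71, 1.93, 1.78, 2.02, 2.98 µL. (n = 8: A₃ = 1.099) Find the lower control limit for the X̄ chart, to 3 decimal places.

X̄̄ = (49.76 + 49.64 + 49.28 + 49.21 + 49.75 + 51.14 + 49.65 + 50.01 + 49.23 + 49.72) / 10 = 49.7390
s̄ = (1.79 + 1.53 + 1.51 + 1.83 + 1.27 + 1.71 + 1.93 + 1.78 + 2.02 + 2.98) / 10 = 1.8350
LCL = X̄̄ − A₃·s̄ = 49.7390 − 1.099 × 1.8350 = 47.7223

47.722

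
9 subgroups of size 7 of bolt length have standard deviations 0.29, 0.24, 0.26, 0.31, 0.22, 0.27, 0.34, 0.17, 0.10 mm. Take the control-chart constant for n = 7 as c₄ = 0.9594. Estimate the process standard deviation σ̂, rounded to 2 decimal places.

0.25

s̄ = (0.29 + 0.24 + 0.26 + 0.31 + 0.22 + 0.27 + 0.34 + 0.17 + 0.10) / 9 = 0.2444
σ̂ = s̄ / c₄ = 0.2444 / 0.9594 = 0.2548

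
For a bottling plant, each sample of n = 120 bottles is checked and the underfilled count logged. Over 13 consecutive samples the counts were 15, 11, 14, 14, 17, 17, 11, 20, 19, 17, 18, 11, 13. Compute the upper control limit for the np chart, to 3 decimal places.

p̄ = Σdᵢ / (k·n) = 197 / (13 × 120) = 0.12628
UCL = np̄ + 3·√(np̄(1−p̄)) = 15.1538 + 3 × √(15.1538×0.87372) = 15.1538 + 3 × 3.6387 = 26.0700

26.070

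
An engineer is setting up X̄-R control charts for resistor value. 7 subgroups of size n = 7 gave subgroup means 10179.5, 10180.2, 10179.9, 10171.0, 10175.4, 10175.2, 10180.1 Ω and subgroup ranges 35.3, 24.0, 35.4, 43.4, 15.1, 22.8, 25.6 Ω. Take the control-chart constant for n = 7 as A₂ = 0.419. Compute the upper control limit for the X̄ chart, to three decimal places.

10189.396

X̄̄ = (10179.5 + 10180.2 + 10179.9 + 10171.0 + 10175.4 + 10175.2 + 10180.1) / 7 = 71241.3000 / 7 = 10177.3286
R̄ = (35.3 + 24.0 + 35.4 + 43.4 + 15.1 + 22.8 + 25.6) / 7 = 201.6000 / 7 = 28.8000
UCL = X̄̄ + A₂·R̄ = 10177.3286 + 0.419 × 28.8000 = 10189.3958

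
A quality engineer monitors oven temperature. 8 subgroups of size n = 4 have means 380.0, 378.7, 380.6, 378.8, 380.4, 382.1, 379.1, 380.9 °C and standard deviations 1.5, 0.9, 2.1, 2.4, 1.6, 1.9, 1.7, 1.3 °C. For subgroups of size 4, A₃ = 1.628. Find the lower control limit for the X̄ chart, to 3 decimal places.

X̄̄ = (380.0 + 378.7 + 380.6 + 378.8 + 380.4 + 382.1 + 379.1 + 380.9) / 8 = 380.0750
s̄ = (1.5 + 0.9 + 2.1 + 2.4 + 1.6 + 1.9 + 1.7 + 1.3) / 8 = 1.6750
LCL = X̄̄ − A₃·s̄ = 380.0750 − 1.628 × 1.6750 = 377.3481

377.348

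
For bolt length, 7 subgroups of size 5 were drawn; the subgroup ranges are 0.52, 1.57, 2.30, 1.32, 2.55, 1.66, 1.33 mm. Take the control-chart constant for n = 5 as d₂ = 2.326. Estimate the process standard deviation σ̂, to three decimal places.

0.691

R̄ = (0.52 + 1.57 + 2.30 + 1.32 + 2.55 + 1.66 + 1.33) / 7 = 1.6071
σ̂ = R̄ / d₂ = 1.6071 / 2.326 = 0.6909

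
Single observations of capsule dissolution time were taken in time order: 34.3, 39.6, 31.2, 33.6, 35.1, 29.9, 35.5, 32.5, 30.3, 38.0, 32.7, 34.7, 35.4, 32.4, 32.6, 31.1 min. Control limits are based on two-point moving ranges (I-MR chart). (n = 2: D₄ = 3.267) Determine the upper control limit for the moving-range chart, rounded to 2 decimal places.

11.76

Moving ranges: 5.3, 8.4, 2.4, 1.5, 5.2, 5.6, 3.0, 2.2, 7.7, 5.3, 2.0, 0.7, 3.0, 0.2, 1.5; M̄R̄ = 54.0000 / 15 = 3.6000
UCL_MR = D₄·M̄R̄ = 3.267 × 3.6000 = 11.7612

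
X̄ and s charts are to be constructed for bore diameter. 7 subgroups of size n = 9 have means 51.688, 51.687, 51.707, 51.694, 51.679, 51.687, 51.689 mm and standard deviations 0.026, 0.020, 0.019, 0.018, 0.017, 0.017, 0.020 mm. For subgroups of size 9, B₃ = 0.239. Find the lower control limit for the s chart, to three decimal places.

0.005

s̄ = (0.026 + 0.020 + 0.019 + 0.018 + 0.017 + 0.017 + 0.020) / 7 = 0.0196
LCL_s = B₃·s̄ = 0.239 × 0.0196 = 0.0047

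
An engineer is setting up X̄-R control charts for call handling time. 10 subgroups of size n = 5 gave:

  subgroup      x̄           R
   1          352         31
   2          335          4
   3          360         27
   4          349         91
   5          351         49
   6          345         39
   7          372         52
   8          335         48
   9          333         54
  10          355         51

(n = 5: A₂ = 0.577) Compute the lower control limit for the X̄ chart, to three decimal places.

X̄̄ = (352 + 335 + 360 + 349 + 351 + 345 + 372 + 335 + 333 + 355) / 10 = 3487.0000 / 10 = 348.7000
R̄ = (31 + 4 + 27 + 91 + 49 + 39 + 52 + 48 + 54 + 51) / 10 = 446.0000 / 10 = 44.6000
LCL = X̄̄ − A₂·R̄ = 348.7000 − 0.577 × 44.6000 = 322.9658

322.966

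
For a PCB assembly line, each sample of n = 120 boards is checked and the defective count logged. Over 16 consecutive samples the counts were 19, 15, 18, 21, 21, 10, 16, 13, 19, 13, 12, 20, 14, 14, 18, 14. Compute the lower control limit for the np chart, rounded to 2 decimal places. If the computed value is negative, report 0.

4.87

p̄ = Σdᵢ / (k·n) = 257 / (16 × 120) = 0.13385
LCL = np̄ − 3·√(np̄(1−p̄)) = 16.0625 − 3 × 3.7299 = 4.8727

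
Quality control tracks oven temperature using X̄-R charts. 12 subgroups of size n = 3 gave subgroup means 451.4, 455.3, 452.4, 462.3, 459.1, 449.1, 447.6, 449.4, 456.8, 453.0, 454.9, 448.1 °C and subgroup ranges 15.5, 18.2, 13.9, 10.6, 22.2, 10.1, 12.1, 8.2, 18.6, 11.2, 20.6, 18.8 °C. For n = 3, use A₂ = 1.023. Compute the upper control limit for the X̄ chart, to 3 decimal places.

468.628

X̄̄ = (451.4 + 455.3 + 452.4 + 462.3 + 459.1 + 449.1 + 447.6 + 449.4 + 456.8 + 453.0 + 454.9 + 448.1) / 12 = 5439.4000 / 12 = 453.2833
R̄ = (15.5 + 18.2 + 13.9 + 10.6 + 22.2 + 10.1 + 12.1 + 8.2 + 18.6 + 11.2 + 20.6 + 18.8) / 12 = 180.0000 / 12 = 15.0000
UCL = X̄̄ + A₂·R̄ = 453.2833 + 1.023 × 15.0000 = 468.6283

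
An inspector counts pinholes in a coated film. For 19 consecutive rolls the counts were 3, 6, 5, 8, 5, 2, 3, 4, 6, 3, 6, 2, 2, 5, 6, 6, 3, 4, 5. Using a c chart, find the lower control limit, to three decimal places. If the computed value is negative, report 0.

0.000

c̄ = (3 + 6 + 5 + 8 + 5 + 2 + 3 + 4 + 6 + 3 + 6 + 2 + 2 + 5 + 6 + 6 + 3 + 4 + 5) / 19 = 84 / 19 = 4.4211
LCL = c̄ − 3√c̄ = 4.4211 − 3 × 2.1026 = -1.8868 → 0 (cannot be negative)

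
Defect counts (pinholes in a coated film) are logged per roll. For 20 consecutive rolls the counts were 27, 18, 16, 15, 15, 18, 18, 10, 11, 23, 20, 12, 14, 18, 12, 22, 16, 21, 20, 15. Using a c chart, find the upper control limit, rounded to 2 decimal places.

29.44

c̄ = (27 + 18 + 16 + 15 + 15 + 18 + 18 + 10 + 11 + 23 + 20 + 12 + 14 + 18 + 12 + 22 + 16 + 21 + 20 + 15) / 20 = 341 / 20 = 17.0500
UCL = c̄ + 3√c̄ = 17.0500 + 3 × √17.0500 = 17.0500 + 3 × 4.1292 = 29.4375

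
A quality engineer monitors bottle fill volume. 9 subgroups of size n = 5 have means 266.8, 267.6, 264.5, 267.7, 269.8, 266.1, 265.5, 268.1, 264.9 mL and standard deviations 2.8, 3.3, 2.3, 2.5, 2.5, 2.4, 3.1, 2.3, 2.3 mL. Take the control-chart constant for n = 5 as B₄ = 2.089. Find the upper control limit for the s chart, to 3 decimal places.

5.455

s̄ = (2.8 + 3.3 + 2.3 + 2.5 + 2.5 + 2.4 + 3.1 + 2.3 + 2.3) / 9 = 2.6111
UCL_s = B₄·s̄ = 2.089 × 2.6111 = 5.4546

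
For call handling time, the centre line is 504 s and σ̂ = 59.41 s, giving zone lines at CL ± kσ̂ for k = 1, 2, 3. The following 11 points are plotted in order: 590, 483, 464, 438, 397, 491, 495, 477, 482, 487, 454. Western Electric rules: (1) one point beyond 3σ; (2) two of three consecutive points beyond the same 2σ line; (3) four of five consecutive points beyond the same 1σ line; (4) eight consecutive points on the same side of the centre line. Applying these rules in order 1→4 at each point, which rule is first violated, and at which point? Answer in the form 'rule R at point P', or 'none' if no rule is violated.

Zone of each point (C = within 1σ̂, B = 1σ̂–2σ̂, A = 2σ̂–3σ̂, * = beyond 3σ̂; sign = side of CL): 1:+B, 2:-C, 3:-C, 4:-B, 5:-B, 6:-C, 7:-C, 8:-C, 9:-C, 10:-C, 11:-C
Rule 4 (eight consecutive points on the same side of the centre line) is satisfied at point 9.

rule 4 at point 9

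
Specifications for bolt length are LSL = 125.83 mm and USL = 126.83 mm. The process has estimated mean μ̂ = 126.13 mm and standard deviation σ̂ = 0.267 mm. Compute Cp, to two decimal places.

0.62

Cp = (USL − LSL) / (6σ̂) = (126.83 − 125.83) / (6 × 0.267) = 1.0000 / 1.6020 = 0.6242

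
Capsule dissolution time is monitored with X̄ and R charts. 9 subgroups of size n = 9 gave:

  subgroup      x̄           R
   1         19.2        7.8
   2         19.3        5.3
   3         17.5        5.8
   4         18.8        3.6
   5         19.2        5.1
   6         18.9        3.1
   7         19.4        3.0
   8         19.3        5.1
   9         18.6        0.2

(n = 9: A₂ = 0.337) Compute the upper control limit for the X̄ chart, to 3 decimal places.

20.371

X̄̄ = (19.2 + 19.3 + 17.5 + 18.8 + 19.2 + 18.9 + 19.4 + 19.3 + 18.6) / 9 = 170.2000 / 9 = 18.9111
R̄ = (7.8 + 5.3 + 5.8 + 3.6 + 5.1 + 3.1 + 3.0 + 5.1 + 0.2) / 9 = 39.0000 / 9 = 4.3333
UCL = X̄̄ + A₂·R̄ = 18.9111 + 0.337 × 4.3333 = 20.3714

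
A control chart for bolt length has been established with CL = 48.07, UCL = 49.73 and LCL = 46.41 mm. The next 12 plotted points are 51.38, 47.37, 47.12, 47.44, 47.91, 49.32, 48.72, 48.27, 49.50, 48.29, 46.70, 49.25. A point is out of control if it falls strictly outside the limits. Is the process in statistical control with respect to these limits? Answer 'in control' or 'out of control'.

Compare each point to [46.41, 49.73]: sample 1 = 51.38 > UCL.

out of control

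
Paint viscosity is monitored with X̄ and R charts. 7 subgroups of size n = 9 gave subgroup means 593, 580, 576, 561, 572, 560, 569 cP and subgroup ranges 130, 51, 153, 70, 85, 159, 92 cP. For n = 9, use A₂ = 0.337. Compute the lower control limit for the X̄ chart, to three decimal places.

537.374

X̄̄ = (593 + 580 + 576 + 561 + 572 + 560 + 569) / 7 = 4011.0000 / 7 = 573.0000
R̄ = (130 + 51 + 153 + 70 + 85 + 159 + 92) / 7 = 740.0000 / 7 = 105.7143
LCL = X̄̄ − A₂·R̄ = 573.0000 − 0.337 × 105.7143 = 537.3743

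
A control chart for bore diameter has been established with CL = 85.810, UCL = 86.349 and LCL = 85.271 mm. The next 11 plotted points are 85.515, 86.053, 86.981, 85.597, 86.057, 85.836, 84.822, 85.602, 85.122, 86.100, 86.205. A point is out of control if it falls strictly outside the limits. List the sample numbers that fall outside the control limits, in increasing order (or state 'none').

3, 7, 9

Compare each point to [85.271, 86.349]: sample 3 = 86.981 > UCL; sample 7 = 84.822 < LCL; sample 9 = 85.122 < LCL.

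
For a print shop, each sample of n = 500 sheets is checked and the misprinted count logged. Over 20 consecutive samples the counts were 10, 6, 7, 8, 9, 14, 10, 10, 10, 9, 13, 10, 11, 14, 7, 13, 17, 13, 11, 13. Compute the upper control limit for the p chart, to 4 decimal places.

p̄ = Σdᵢ / (k·n) = 215 / (20 × 500) = 0.02150
UCL = p̄ + 3·√(p̄(1−p̄)/n) = 0.02150 + 3 × √(0.02150×0.97850/500) = 0.02150 + 3 × 0.00649 = 0.04096

0.0410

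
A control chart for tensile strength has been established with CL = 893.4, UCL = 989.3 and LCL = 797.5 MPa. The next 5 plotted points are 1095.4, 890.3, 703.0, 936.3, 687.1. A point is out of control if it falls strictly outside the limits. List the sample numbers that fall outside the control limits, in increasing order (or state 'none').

1, 3, 5

Compare each point to [797.5, 989.3]: sample 1 = 1095.4 > UCL; sample 3 = 703.0 < LCL; sample 5 = 687.1 < LCL.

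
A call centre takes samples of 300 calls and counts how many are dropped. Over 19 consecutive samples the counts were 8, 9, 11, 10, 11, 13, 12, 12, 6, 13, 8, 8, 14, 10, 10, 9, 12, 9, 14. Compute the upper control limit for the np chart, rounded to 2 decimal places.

20.01

p̄ = Σdᵢ / (k·n) = 199 / (19 × 300) = 0.03491
UCL = np̄ + 3·√(np̄(1−p̄)) = 10.4737 + 3 × √(10.4737×0.96509) = 10.4737 + 3 × 3.1793 = 20.0116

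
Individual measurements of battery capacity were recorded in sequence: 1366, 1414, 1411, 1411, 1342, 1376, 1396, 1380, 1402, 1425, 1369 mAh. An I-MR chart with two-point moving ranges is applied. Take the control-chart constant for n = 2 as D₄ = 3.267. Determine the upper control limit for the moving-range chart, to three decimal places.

95.070

Moving ranges: 48, 3, 0, 69, 34, 20, 16, 22, 23, 56; M̄R̄ = 291.0000 / 10 = 29.1000
UCL_MR = D₄·M̄R̄ = 3.267 × 29.1000 = 95.0697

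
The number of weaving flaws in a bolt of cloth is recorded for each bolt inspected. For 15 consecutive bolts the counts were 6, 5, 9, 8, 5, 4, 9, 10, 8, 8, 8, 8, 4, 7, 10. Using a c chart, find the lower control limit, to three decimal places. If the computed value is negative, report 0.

c̄ = (6 + 5 + 9 + 8 + 5 + 4 + 9 + 10 + 8 + 8 + 8 + 8 + 4 + 7 + 10) / 15 = 109 / 15 = 7.2667
LCL = c̄ − 3√c̄ = 7.2667 − 3 × 2.6957 = -0.8204 → 0 (cannot be negative)

0.000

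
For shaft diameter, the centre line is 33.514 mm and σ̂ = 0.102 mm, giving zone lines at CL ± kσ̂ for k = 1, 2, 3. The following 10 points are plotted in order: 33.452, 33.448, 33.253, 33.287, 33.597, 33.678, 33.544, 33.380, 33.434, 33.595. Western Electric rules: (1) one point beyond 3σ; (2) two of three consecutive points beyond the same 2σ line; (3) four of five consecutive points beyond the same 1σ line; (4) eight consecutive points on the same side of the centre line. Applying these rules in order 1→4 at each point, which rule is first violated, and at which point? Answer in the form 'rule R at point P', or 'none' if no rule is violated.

rule 2 at point 4

Zone of each point (C = within 1σ̂, B = 1σ̂–2σ̂, A = 2σ̂–3σ̂, * = beyond 3σ̂; sign = side of CL): 1:-C, 2:-C, 3:-A, 4:-A, 5:+C, 6:+B, 7:+C, 8:-B, 9:-C, 10:+C
Rule 2 (two of three consecutive points beyond the same 2σ limit) is satisfied at point 4.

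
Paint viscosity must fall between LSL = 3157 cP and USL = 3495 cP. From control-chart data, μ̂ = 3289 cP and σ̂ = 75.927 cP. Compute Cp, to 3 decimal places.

0.742

Cp = (USL − LSL) / (6σ̂) = (3495 − 3157) / (6 × 75.927) = 338.0000 / 455.5620 = 0.7419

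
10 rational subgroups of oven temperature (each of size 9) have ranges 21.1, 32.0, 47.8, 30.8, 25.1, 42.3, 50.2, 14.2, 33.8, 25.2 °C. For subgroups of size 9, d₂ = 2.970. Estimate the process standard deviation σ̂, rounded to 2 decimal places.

10.86

R̄ = (21.1 + 32.0 + 47.8 + 30.8 + 25.1 + 42.3 + 50.2 + 14.2 + 33.8 + 25.2) / 10 = 32.2500
σ̂ = R̄ / d₂ = 32.2500 / 2.970 = 10.8586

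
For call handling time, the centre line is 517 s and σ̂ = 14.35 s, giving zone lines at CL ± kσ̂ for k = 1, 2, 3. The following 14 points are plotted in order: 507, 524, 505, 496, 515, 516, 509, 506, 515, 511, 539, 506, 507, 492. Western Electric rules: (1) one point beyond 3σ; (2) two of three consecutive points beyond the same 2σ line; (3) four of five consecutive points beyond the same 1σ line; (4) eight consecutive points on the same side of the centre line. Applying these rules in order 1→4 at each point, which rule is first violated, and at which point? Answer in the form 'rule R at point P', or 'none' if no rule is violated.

rule 4 at point 10

Zone of each point (C = within 1σ̂, B = 1σ̂–2σ̂, A = 2σ̂–3σ̂, * = beyond 3σ̂; sign = side of CL): 1:-C, 2:+C, 3:-C, 4:-B, 5:-C, 6:-C, 7:-C, 8:-C, 9:-C, 10:-C, 11:+B, 12:-C, 13:-C, 14:-B
Rule 4 (eight consecutive points on the same side of the centre line) is satisfied at point 10.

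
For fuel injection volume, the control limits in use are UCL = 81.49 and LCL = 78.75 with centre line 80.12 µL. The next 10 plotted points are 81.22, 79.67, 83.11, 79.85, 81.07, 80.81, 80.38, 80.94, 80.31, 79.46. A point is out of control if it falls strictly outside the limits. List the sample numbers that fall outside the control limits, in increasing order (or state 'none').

3

Compare each point to [78.75, 81.49]: sample 3 = 83.11 > UCL.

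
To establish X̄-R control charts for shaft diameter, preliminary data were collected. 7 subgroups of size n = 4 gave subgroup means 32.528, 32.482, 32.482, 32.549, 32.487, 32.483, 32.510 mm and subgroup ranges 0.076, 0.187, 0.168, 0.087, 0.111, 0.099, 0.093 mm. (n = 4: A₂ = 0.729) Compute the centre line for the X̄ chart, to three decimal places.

X̄̄ = (32.528 + 32.482 + 32.482 + 32.549 + 32.487 + 32.483 + 32.510) / 7 = 227.5210 / 7 = 32.5030
CL = X̄̄ = 32.5030

32.503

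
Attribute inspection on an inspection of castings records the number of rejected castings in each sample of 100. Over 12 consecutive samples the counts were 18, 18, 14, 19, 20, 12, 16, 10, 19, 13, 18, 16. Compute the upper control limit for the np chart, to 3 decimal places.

p̄ = Σdᵢ / (k·n) = 193 / (12 × 100) = 0.16083
UCL = np̄ + 3·√(np̄(1−p̄)) = 16.0833 + 3 × √(16.0833×0.83917) = 16.0833 + 3 × 3.6738 = 27.1046

27.105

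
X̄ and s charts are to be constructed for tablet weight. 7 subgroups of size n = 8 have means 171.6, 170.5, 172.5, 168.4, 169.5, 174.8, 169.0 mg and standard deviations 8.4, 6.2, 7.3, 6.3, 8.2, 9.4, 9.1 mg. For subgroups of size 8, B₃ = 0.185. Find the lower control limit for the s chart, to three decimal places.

s̄ = (8.4 + 6.2 + 7.3 + 6.3 + 8.2 + 9.4 + 9.1) / 7 = 7.8429
LCL_s = B₃·s̄ = 0.185 × 7.8429 = 1.4509

1.451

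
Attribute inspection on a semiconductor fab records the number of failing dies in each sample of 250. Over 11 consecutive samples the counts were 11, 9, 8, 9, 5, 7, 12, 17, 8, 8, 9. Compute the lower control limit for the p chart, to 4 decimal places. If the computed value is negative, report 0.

0.0014

p̄ = Σdᵢ / (k·n) = 103 / (11 × 250) = 0.03745
LCL = p̄ − 3·√(p̄(1−p̄)/n) = 0.03745 − 3 × 0.01201 = 0.00143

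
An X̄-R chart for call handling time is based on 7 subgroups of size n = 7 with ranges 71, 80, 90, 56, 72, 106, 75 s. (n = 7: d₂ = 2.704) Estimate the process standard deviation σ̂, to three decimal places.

R̄ = (71 + 80 + 90 + 56 + 72 + 106 + 75) / 7 = 78.5714
σ̂ = R̄ / d₂ = 78.5714 / 2.704 = 29.0575

29.057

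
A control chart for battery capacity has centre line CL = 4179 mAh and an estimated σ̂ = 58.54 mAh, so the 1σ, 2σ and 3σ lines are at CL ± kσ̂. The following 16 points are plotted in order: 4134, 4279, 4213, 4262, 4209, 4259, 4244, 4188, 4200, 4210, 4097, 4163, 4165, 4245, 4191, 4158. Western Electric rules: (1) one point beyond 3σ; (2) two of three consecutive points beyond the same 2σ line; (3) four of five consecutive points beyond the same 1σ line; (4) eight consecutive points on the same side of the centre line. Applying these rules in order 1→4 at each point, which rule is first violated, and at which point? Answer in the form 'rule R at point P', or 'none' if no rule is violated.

Zone of each point (C = within 1σ̂, B = 1σ̂–2σ̂, A = 2σ̂–3σ̂, * = beyond 3σ̂; sign = side of CL): 1:-C, 2:+B, 3:+C, 4:+B, 5:+C, 6:+B, 7:+B, 8:+C, 9:+C, 10:+C, 11:-B, 12:-C, 13:-C, 14:+B, 15:+C, 16:-C
Rule 4 (eight consecutive points on the same side of the centre line) is satisfied at point 9.

rule 4 at point 9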